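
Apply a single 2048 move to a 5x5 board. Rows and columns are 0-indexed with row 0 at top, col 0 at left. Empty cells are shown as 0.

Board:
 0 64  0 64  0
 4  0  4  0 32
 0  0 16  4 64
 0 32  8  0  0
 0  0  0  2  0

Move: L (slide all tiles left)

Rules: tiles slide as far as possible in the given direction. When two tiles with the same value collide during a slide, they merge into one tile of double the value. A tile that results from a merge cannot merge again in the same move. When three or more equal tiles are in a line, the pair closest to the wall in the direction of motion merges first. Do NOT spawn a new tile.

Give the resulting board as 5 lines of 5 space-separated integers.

Answer: 128   0   0   0   0
  8  32   0   0   0
 16   4  64   0   0
 32   8   0   0   0
  2   0   0   0   0

Derivation:
Slide left:
row 0: [0, 64, 0, 64, 0] -> [128, 0, 0, 0, 0]
row 1: [4, 0, 4, 0, 32] -> [8, 32, 0, 0, 0]
row 2: [0, 0, 16, 4, 64] -> [16, 4, 64, 0, 0]
row 3: [0, 32, 8, 0, 0] -> [32, 8, 0, 0, 0]
row 4: [0, 0, 0, 2, 0] -> [2, 0, 0, 0, 0]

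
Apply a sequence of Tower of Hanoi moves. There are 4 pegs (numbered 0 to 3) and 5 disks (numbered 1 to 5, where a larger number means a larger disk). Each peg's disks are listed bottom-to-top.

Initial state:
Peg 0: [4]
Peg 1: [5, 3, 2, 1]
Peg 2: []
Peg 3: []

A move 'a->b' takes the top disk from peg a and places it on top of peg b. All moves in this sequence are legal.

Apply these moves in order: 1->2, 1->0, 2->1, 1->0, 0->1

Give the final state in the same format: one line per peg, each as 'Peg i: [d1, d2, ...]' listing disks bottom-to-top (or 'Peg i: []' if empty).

After move 1 (1->2):
Peg 0: [4]
Peg 1: [5, 3, 2]
Peg 2: [1]
Peg 3: []

After move 2 (1->0):
Peg 0: [4, 2]
Peg 1: [5, 3]
Peg 2: [1]
Peg 3: []

After move 3 (2->1):
Peg 0: [4, 2]
Peg 1: [5, 3, 1]
Peg 2: []
Peg 3: []

After move 4 (1->0):
Peg 0: [4, 2, 1]
Peg 1: [5, 3]
Peg 2: []
Peg 3: []

After move 5 (0->1):
Peg 0: [4, 2]
Peg 1: [5, 3, 1]
Peg 2: []
Peg 3: []

Answer: Peg 0: [4, 2]
Peg 1: [5, 3, 1]
Peg 2: []
Peg 3: []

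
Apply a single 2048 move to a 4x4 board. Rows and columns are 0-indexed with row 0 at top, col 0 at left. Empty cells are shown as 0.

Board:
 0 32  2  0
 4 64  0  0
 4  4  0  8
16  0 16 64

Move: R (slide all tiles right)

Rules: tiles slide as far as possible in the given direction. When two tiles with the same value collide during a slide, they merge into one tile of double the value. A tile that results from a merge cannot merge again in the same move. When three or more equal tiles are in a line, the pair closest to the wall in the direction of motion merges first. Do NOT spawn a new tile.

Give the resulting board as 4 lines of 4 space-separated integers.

Answer:  0  0 32  2
 0  0  4 64
 0  0  8  8
 0  0 32 64

Derivation:
Slide right:
row 0: [0, 32, 2, 0] -> [0, 0, 32, 2]
row 1: [4, 64, 0, 0] -> [0, 0, 4, 64]
row 2: [4, 4, 0, 8] -> [0, 0, 8, 8]
row 3: [16, 0, 16, 64] -> [0, 0, 32, 64]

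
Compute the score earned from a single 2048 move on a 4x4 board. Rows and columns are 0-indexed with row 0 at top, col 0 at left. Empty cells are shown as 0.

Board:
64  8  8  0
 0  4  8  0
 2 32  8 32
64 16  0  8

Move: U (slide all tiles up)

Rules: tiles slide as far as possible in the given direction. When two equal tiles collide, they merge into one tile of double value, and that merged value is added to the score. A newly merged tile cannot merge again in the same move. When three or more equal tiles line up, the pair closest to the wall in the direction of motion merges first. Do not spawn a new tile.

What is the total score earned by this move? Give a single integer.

Answer: 16

Derivation:
Slide up:
col 0: [64, 0, 2, 64] -> [64, 2, 64, 0]  score +0 (running 0)
col 1: [8, 4, 32, 16] -> [8, 4, 32, 16]  score +0 (running 0)
col 2: [8, 8, 8, 0] -> [16, 8, 0, 0]  score +16 (running 16)
col 3: [0, 0, 32, 8] -> [32, 8, 0, 0]  score +0 (running 16)
Board after move:
64  8 16 32
 2  4  8  8
64 32  0  0
 0 16  0  0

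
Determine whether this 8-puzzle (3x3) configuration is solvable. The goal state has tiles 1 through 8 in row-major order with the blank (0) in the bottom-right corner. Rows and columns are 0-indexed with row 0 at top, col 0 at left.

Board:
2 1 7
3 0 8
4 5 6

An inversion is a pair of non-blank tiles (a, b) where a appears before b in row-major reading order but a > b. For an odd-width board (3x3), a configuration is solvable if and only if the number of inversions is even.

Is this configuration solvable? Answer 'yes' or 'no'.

Answer: yes

Derivation:
Inversions (pairs i<j in row-major order where tile[i] > tile[j] > 0): 8
8 is even, so the puzzle is solvable.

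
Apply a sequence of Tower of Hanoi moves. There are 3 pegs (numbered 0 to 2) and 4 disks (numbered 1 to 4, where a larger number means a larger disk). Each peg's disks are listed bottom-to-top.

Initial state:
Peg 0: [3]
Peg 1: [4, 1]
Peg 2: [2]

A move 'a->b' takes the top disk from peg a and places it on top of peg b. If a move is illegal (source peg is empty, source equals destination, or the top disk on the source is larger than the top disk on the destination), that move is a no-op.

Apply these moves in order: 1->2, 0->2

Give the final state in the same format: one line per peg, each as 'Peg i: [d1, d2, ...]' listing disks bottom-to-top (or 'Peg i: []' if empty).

Answer: Peg 0: [3]
Peg 1: [4]
Peg 2: [2, 1]

Derivation:
After move 1 (1->2):
Peg 0: [3]
Peg 1: [4]
Peg 2: [2, 1]

After move 2 (0->2):
Peg 0: [3]
Peg 1: [4]
Peg 2: [2, 1]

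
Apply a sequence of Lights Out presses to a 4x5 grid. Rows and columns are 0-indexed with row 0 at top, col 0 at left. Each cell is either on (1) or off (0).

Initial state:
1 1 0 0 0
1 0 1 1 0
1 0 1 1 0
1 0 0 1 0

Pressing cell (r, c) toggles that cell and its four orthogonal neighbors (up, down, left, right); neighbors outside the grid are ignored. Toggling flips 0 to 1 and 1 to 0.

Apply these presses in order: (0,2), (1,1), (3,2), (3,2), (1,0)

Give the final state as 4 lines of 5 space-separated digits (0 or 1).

Answer: 0 1 1 1 0
1 0 1 1 0
0 1 1 1 0
1 0 0 1 0

Derivation:
After press 1 at (0,2):
1 0 1 1 0
1 0 0 1 0
1 0 1 1 0
1 0 0 1 0

After press 2 at (1,1):
1 1 1 1 0
0 1 1 1 0
1 1 1 1 0
1 0 0 1 0

After press 3 at (3,2):
1 1 1 1 0
0 1 1 1 0
1 1 0 1 0
1 1 1 0 0

After press 4 at (3,2):
1 1 1 1 0
0 1 1 1 0
1 1 1 1 0
1 0 0 1 0

After press 5 at (1,0):
0 1 1 1 0
1 0 1 1 0
0 1 1 1 0
1 0 0 1 0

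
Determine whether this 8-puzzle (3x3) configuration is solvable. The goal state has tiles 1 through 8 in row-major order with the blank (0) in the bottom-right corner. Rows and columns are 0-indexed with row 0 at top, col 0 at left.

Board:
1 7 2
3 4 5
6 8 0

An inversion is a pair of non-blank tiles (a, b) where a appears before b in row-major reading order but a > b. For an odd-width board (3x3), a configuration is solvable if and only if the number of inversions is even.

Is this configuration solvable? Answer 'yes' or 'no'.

Inversions (pairs i<j in row-major order where tile[i] > tile[j] > 0): 5
5 is odd, so the puzzle is not solvable.

Answer: no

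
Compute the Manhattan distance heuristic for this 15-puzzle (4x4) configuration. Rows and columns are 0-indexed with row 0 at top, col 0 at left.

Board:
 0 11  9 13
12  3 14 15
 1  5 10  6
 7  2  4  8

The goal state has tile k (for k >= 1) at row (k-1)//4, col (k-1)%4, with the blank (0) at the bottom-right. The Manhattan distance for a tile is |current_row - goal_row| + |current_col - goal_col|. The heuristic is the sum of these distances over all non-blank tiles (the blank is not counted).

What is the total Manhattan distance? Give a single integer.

Tile 11: at (0,1), goal (2,2), distance |0-2|+|1-2| = 3
Tile 9: at (0,2), goal (2,0), distance |0-2|+|2-0| = 4
Tile 13: at (0,3), goal (3,0), distance |0-3|+|3-0| = 6
Tile 12: at (1,0), goal (2,3), distance |1-2|+|0-3| = 4
Tile 3: at (1,1), goal (0,2), distance |1-0|+|1-2| = 2
Tile 14: at (1,2), goal (3,1), distance |1-3|+|2-1| = 3
Tile 15: at (1,3), goal (3,2), distance |1-3|+|3-2| = 3
Tile 1: at (2,0), goal (0,0), distance |2-0|+|0-0| = 2
Tile 5: at (2,1), goal (1,0), distance |2-1|+|1-0| = 2
Tile 10: at (2,2), goal (2,1), distance |2-2|+|2-1| = 1
Tile 6: at (2,3), goal (1,1), distance |2-1|+|3-1| = 3
Tile 7: at (3,0), goal (1,2), distance |3-1|+|0-2| = 4
Tile 2: at (3,1), goal (0,1), distance |3-0|+|1-1| = 3
Tile 4: at (3,2), goal (0,3), distance |3-0|+|2-3| = 4
Tile 8: at (3,3), goal (1,3), distance |3-1|+|3-3| = 2
Sum: 3 + 4 + 6 + 4 + 2 + 3 + 3 + 2 + 2 + 1 + 3 + 4 + 3 + 4 + 2 = 46

Answer: 46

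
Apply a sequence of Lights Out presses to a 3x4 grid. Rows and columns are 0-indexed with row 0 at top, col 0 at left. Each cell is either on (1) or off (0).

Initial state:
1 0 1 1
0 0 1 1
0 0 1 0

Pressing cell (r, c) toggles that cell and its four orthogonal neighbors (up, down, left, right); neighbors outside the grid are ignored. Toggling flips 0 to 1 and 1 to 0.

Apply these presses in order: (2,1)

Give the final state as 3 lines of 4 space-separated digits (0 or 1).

Answer: 1 0 1 1
0 1 1 1
1 1 0 0

Derivation:
After press 1 at (2,1):
1 0 1 1
0 1 1 1
1 1 0 0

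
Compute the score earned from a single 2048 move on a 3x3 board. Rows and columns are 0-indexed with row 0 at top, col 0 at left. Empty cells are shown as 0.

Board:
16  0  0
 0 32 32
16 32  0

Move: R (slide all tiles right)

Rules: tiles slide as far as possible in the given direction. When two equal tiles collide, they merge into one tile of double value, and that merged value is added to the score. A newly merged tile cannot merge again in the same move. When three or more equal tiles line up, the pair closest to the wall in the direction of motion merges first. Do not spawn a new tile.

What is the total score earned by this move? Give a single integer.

Slide right:
row 0: [16, 0, 0] -> [0, 0, 16]  score +0 (running 0)
row 1: [0, 32, 32] -> [0, 0, 64]  score +64 (running 64)
row 2: [16, 32, 0] -> [0, 16, 32]  score +0 (running 64)
Board after move:
 0  0 16
 0  0 64
 0 16 32

Answer: 64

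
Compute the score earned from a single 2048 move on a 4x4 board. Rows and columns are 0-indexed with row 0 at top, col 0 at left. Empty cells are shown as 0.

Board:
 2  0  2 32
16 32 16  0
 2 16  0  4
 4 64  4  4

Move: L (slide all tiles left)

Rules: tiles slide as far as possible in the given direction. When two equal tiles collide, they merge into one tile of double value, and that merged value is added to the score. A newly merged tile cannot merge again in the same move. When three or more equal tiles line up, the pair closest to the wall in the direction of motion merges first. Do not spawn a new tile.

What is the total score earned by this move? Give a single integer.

Answer: 12

Derivation:
Slide left:
row 0: [2, 0, 2, 32] -> [4, 32, 0, 0]  score +4 (running 4)
row 1: [16, 32, 16, 0] -> [16, 32, 16, 0]  score +0 (running 4)
row 2: [2, 16, 0, 4] -> [2, 16, 4, 0]  score +0 (running 4)
row 3: [4, 64, 4, 4] -> [4, 64, 8, 0]  score +8 (running 12)
Board after move:
 4 32  0  0
16 32 16  0
 2 16  4  0
 4 64  8  0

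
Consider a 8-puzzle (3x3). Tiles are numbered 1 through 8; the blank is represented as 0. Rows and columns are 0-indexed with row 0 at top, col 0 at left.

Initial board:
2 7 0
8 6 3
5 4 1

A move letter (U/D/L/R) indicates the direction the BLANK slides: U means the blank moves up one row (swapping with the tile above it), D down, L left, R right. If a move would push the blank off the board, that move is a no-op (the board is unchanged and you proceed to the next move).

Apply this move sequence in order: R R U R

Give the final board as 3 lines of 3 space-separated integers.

After move 1 (R):
2 7 0
8 6 3
5 4 1

After move 2 (R):
2 7 0
8 6 3
5 4 1

After move 3 (U):
2 7 0
8 6 3
5 4 1

After move 4 (R):
2 7 0
8 6 3
5 4 1

Answer: 2 7 0
8 6 3
5 4 1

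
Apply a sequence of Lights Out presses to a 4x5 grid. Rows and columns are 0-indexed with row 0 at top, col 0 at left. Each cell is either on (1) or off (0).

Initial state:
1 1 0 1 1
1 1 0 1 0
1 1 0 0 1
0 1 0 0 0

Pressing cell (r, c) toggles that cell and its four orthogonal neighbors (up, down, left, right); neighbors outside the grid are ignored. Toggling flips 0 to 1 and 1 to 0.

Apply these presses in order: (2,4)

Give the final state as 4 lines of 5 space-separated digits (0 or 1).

Answer: 1 1 0 1 1
1 1 0 1 1
1 1 0 1 0
0 1 0 0 1

Derivation:
After press 1 at (2,4):
1 1 0 1 1
1 1 0 1 1
1 1 0 1 0
0 1 0 0 1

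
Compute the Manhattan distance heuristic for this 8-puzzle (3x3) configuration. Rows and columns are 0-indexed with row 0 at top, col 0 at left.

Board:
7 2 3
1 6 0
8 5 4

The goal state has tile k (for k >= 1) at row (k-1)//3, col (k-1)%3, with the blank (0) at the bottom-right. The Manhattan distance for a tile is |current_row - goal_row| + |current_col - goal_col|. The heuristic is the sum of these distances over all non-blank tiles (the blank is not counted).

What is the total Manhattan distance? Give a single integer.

Tile 7: (0,0)->(2,0) = 2
Tile 2: (0,1)->(0,1) = 0
Tile 3: (0,2)->(0,2) = 0
Tile 1: (1,0)->(0,0) = 1
Tile 6: (1,1)->(1,2) = 1
Tile 8: (2,0)->(2,1) = 1
Tile 5: (2,1)->(1,1) = 1
Tile 4: (2,2)->(1,0) = 3
Sum: 2 + 0 + 0 + 1 + 1 + 1 + 1 + 3 = 9

Answer: 9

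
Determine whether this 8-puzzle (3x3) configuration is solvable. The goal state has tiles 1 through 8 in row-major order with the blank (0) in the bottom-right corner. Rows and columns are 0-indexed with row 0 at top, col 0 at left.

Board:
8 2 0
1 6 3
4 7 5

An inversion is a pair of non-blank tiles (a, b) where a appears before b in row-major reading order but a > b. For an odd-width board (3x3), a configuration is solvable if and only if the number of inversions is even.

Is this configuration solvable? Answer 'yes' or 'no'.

Answer: yes

Derivation:
Inversions (pairs i<j in row-major order where tile[i] > tile[j] > 0): 12
12 is even, so the puzzle is solvable.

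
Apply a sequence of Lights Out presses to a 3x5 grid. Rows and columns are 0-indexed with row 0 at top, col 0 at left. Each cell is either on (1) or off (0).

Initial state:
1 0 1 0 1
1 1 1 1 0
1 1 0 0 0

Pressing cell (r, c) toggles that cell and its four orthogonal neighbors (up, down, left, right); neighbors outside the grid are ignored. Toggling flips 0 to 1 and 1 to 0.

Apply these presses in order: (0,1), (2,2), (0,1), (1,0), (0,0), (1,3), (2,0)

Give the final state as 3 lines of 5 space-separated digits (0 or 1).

After press 1 at (0,1):
0 1 0 0 1
1 0 1 1 0
1 1 0 0 0

After press 2 at (2,2):
0 1 0 0 1
1 0 0 1 0
1 0 1 1 0

After press 3 at (0,1):
1 0 1 0 1
1 1 0 1 0
1 0 1 1 0

After press 4 at (1,0):
0 0 1 0 1
0 0 0 1 0
0 0 1 1 0

After press 5 at (0,0):
1 1 1 0 1
1 0 0 1 0
0 0 1 1 0

After press 6 at (1,3):
1 1 1 1 1
1 0 1 0 1
0 0 1 0 0

After press 7 at (2,0):
1 1 1 1 1
0 0 1 0 1
1 1 1 0 0

Answer: 1 1 1 1 1
0 0 1 0 1
1 1 1 0 0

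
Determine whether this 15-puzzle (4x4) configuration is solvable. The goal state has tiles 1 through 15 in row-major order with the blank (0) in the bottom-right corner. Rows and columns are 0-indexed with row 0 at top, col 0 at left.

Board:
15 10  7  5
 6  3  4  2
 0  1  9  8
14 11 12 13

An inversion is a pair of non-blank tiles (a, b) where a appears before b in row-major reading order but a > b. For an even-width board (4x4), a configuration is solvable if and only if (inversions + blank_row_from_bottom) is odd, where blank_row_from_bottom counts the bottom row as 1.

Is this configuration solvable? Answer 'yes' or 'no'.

Inversions: 46
Blank is in row 2 (0-indexed from top), which is row 2 counting from the bottom (bottom = 1).
46 + 2 = 48, which is even, so the puzzle is not solvable.

Answer: no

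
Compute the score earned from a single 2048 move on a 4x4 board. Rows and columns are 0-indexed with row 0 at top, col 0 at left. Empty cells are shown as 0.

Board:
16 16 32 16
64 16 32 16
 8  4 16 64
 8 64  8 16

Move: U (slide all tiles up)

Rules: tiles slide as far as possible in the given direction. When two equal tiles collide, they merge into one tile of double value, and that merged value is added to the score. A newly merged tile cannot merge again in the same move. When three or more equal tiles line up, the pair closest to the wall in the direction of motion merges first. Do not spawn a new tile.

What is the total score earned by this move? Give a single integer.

Answer: 144

Derivation:
Slide up:
col 0: [16, 64, 8, 8] -> [16, 64, 16, 0]  score +16 (running 16)
col 1: [16, 16, 4, 64] -> [32, 4, 64, 0]  score +32 (running 48)
col 2: [32, 32, 16, 8] -> [64, 16, 8, 0]  score +64 (running 112)
col 3: [16, 16, 64, 16] -> [32, 64, 16, 0]  score +32 (running 144)
Board after move:
16 32 64 32
64  4 16 64
16 64  8 16
 0  0  0  0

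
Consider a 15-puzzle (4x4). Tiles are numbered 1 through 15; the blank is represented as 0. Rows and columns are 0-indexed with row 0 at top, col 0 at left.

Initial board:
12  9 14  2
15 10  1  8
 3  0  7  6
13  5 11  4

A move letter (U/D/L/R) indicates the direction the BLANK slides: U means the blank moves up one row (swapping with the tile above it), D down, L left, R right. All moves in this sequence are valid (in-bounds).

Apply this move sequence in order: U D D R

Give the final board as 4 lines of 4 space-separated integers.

After move 1 (U):
12  9 14  2
15  0  1  8
 3 10  7  6
13  5 11  4

After move 2 (D):
12  9 14  2
15 10  1  8
 3  0  7  6
13  5 11  4

After move 3 (D):
12  9 14  2
15 10  1  8
 3  5  7  6
13  0 11  4

After move 4 (R):
12  9 14  2
15 10  1  8
 3  5  7  6
13 11  0  4

Answer: 12  9 14  2
15 10  1  8
 3  5  7  6
13 11  0  4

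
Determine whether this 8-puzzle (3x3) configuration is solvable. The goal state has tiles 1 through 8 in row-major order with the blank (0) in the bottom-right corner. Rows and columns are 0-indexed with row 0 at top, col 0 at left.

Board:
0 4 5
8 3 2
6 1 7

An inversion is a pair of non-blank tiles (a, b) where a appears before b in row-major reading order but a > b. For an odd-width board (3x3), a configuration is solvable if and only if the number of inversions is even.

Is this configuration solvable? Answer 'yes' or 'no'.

Answer: no

Derivation:
Inversions (pairs i<j in row-major order where tile[i] > tile[j] > 0): 15
15 is odd, so the puzzle is not solvable.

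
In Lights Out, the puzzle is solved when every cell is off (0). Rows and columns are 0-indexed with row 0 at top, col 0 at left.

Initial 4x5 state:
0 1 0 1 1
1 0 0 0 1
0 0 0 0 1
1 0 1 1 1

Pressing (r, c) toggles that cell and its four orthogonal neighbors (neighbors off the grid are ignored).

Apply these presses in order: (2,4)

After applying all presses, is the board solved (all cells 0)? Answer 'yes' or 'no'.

After press 1 at (2,4):
0 1 0 1 1
1 0 0 0 0
0 0 0 1 0
1 0 1 1 0

Lights still on: 8

Answer: no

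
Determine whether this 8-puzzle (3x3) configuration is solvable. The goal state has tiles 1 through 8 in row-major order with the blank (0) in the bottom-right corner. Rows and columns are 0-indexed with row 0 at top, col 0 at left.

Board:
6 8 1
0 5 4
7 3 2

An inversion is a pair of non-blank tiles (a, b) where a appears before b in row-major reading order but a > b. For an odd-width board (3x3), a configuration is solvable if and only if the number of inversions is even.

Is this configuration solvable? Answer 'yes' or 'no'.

Inversions (pairs i<j in row-major order where tile[i] > tile[j] > 0): 19
19 is odd, so the puzzle is not solvable.

Answer: no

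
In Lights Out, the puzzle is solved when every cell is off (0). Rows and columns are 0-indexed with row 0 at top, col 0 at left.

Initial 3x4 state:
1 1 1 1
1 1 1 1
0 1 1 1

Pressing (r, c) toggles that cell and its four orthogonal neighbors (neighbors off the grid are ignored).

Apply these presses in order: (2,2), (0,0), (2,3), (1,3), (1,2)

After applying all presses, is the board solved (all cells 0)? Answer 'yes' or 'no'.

Answer: yes

Derivation:
After press 1 at (2,2):
1 1 1 1
1 1 0 1
0 0 0 0

After press 2 at (0,0):
0 0 1 1
0 1 0 1
0 0 0 0

After press 3 at (2,3):
0 0 1 1
0 1 0 0
0 0 1 1

After press 4 at (1,3):
0 0 1 0
0 1 1 1
0 0 1 0

After press 5 at (1,2):
0 0 0 0
0 0 0 0
0 0 0 0

Lights still on: 0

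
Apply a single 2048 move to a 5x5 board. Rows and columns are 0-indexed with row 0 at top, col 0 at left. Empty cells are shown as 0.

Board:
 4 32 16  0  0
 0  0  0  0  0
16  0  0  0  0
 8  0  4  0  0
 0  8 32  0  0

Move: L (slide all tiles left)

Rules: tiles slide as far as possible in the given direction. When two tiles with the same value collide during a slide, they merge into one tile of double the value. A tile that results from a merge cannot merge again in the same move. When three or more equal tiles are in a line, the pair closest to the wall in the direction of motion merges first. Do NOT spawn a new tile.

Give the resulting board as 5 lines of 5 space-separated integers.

Answer:  4 32 16  0  0
 0  0  0  0  0
16  0  0  0  0
 8  4  0  0  0
 8 32  0  0  0

Derivation:
Slide left:
row 0: [4, 32, 16, 0, 0] -> [4, 32, 16, 0, 0]
row 1: [0, 0, 0, 0, 0] -> [0, 0, 0, 0, 0]
row 2: [16, 0, 0, 0, 0] -> [16, 0, 0, 0, 0]
row 3: [8, 0, 4, 0, 0] -> [8, 4, 0, 0, 0]
row 4: [0, 8, 32, 0, 0] -> [8, 32, 0, 0, 0]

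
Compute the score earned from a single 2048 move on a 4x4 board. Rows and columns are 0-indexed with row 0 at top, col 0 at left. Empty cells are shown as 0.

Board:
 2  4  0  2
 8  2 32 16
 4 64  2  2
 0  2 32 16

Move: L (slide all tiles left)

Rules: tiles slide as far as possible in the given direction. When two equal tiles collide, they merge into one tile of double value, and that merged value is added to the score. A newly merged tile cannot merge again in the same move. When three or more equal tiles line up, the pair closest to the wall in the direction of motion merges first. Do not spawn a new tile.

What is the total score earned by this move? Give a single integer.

Answer: 4

Derivation:
Slide left:
row 0: [2, 4, 0, 2] -> [2, 4, 2, 0]  score +0 (running 0)
row 1: [8, 2, 32, 16] -> [8, 2, 32, 16]  score +0 (running 0)
row 2: [4, 64, 2, 2] -> [4, 64, 4, 0]  score +4 (running 4)
row 3: [0, 2, 32, 16] -> [2, 32, 16, 0]  score +0 (running 4)
Board after move:
 2  4  2  0
 8  2 32 16
 4 64  4  0
 2 32 16  0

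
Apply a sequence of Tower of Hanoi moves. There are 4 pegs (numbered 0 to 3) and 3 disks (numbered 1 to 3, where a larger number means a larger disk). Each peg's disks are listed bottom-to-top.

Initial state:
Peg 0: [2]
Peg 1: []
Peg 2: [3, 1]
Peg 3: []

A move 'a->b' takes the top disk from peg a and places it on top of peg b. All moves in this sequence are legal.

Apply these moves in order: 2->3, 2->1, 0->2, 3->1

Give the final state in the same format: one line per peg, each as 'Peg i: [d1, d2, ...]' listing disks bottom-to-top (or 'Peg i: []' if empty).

After move 1 (2->3):
Peg 0: [2]
Peg 1: []
Peg 2: [3]
Peg 3: [1]

After move 2 (2->1):
Peg 0: [2]
Peg 1: [3]
Peg 2: []
Peg 3: [1]

After move 3 (0->2):
Peg 0: []
Peg 1: [3]
Peg 2: [2]
Peg 3: [1]

After move 4 (3->1):
Peg 0: []
Peg 1: [3, 1]
Peg 2: [2]
Peg 3: []

Answer: Peg 0: []
Peg 1: [3, 1]
Peg 2: [2]
Peg 3: []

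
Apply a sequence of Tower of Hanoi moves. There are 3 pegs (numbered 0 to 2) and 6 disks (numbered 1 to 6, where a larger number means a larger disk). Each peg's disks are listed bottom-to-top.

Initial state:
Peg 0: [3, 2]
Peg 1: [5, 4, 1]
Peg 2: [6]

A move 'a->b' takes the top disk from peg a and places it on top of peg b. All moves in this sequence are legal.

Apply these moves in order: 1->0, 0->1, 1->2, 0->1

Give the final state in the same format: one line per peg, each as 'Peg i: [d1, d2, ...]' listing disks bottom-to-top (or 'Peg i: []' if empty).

After move 1 (1->0):
Peg 0: [3, 2, 1]
Peg 1: [5, 4]
Peg 2: [6]

After move 2 (0->1):
Peg 0: [3, 2]
Peg 1: [5, 4, 1]
Peg 2: [6]

After move 3 (1->2):
Peg 0: [3, 2]
Peg 1: [5, 4]
Peg 2: [6, 1]

After move 4 (0->1):
Peg 0: [3]
Peg 1: [5, 4, 2]
Peg 2: [6, 1]

Answer: Peg 0: [3]
Peg 1: [5, 4, 2]
Peg 2: [6, 1]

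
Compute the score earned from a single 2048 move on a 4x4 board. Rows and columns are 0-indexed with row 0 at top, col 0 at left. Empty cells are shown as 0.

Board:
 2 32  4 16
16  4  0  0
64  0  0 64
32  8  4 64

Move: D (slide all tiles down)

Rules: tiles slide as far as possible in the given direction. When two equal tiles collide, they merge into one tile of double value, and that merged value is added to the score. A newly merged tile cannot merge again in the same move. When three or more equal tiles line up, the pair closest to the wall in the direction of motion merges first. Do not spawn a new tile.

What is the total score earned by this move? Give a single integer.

Answer: 136

Derivation:
Slide down:
col 0: [2, 16, 64, 32] -> [2, 16, 64, 32]  score +0 (running 0)
col 1: [32, 4, 0, 8] -> [0, 32, 4, 8]  score +0 (running 0)
col 2: [4, 0, 0, 4] -> [0, 0, 0, 8]  score +8 (running 8)
col 3: [16, 0, 64, 64] -> [0, 0, 16, 128]  score +128 (running 136)
Board after move:
  2   0   0   0
 16  32   0   0
 64   4   0  16
 32   8   8 128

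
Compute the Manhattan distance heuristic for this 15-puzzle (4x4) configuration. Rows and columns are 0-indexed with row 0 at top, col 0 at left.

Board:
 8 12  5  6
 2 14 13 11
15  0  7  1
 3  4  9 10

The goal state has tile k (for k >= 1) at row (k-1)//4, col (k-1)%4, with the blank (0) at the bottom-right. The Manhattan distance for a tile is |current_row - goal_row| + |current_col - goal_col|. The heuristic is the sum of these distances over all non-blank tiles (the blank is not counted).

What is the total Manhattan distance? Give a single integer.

Tile 8: (0,0)->(1,3) = 4
Tile 12: (0,1)->(2,3) = 4
Tile 5: (0,2)->(1,0) = 3
Tile 6: (0,3)->(1,1) = 3
Tile 2: (1,0)->(0,1) = 2
Tile 14: (1,1)->(3,1) = 2
Tile 13: (1,2)->(3,0) = 4
Tile 11: (1,3)->(2,2) = 2
Tile 15: (2,0)->(3,2) = 3
Tile 7: (2,2)->(1,2) = 1
Tile 1: (2,3)->(0,0) = 5
Tile 3: (3,0)->(0,2) = 5
Tile 4: (3,1)->(0,3) = 5
Tile 9: (3,2)->(2,0) = 3
Tile 10: (3,3)->(2,1) = 3
Sum: 4 + 4 + 3 + 3 + 2 + 2 + 4 + 2 + 3 + 1 + 5 + 5 + 5 + 3 + 3 = 49

Answer: 49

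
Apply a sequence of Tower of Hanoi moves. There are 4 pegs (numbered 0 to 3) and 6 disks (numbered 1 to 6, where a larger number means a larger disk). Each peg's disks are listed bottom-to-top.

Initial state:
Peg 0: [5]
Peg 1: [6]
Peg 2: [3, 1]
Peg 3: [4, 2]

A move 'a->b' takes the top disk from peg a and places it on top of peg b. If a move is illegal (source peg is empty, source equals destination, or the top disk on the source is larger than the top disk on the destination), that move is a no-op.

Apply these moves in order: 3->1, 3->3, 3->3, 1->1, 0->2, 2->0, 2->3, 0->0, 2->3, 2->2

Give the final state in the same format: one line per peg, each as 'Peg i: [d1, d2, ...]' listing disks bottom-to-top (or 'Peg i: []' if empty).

Answer: Peg 0: [5, 1]
Peg 1: [6, 2]
Peg 2: []
Peg 3: [4, 3]

Derivation:
After move 1 (3->1):
Peg 0: [5]
Peg 1: [6, 2]
Peg 2: [3, 1]
Peg 3: [4]

After move 2 (3->3):
Peg 0: [5]
Peg 1: [6, 2]
Peg 2: [3, 1]
Peg 3: [4]

After move 3 (3->3):
Peg 0: [5]
Peg 1: [6, 2]
Peg 2: [3, 1]
Peg 3: [4]

After move 4 (1->1):
Peg 0: [5]
Peg 1: [6, 2]
Peg 2: [3, 1]
Peg 3: [4]

After move 5 (0->2):
Peg 0: [5]
Peg 1: [6, 2]
Peg 2: [3, 1]
Peg 3: [4]

After move 6 (2->0):
Peg 0: [5, 1]
Peg 1: [6, 2]
Peg 2: [3]
Peg 3: [4]

After move 7 (2->3):
Peg 0: [5, 1]
Peg 1: [6, 2]
Peg 2: []
Peg 3: [4, 3]

After move 8 (0->0):
Peg 0: [5, 1]
Peg 1: [6, 2]
Peg 2: []
Peg 3: [4, 3]

After move 9 (2->3):
Peg 0: [5, 1]
Peg 1: [6, 2]
Peg 2: []
Peg 3: [4, 3]

After move 10 (2->2):
Peg 0: [5, 1]
Peg 1: [6, 2]
Peg 2: []
Peg 3: [4, 3]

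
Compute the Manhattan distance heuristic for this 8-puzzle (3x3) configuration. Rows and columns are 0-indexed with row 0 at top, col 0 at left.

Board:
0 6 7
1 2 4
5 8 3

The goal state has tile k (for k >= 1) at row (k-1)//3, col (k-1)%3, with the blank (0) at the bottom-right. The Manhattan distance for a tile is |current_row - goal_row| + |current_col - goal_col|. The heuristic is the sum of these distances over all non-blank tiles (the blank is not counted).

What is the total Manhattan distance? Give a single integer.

Tile 6: at (0,1), goal (1,2), distance |0-1|+|1-2| = 2
Tile 7: at (0,2), goal (2,0), distance |0-2|+|2-0| = 4
Tile 1: at (1,0), goal (0,0), distance |1-0|+|0-0| = 1
Tile 2: at (1,1), goal (0,1), distance |1-0|+|1-1| = 1
Tile 4: at (1,2), goal (1,0), distance |1-1|+|2-0| = 2
Tile 5: at (2,0), goal (1,1), distance |2-1|+|0-1| = 2
Tile 8: at (2,1), goal (2,1), distance |2-2|+|1-1| = 0
Tile 3: at (2,2), goal (0,2), distance |2-0|+|2-2| = 2
Sum: 2 + 4 + 1 + 1 + 2 + 2 + 0 + 2 = 14

Answer: 14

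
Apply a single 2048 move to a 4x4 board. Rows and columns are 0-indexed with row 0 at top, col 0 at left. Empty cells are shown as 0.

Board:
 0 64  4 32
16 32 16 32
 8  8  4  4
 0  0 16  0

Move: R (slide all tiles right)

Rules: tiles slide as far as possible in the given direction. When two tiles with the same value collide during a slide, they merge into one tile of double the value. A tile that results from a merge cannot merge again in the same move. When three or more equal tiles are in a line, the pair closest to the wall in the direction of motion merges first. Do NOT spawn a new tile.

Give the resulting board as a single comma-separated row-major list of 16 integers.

Answer: 0, 64, 4, 32, 16, 32, 16, 32, 0, 0, 16, 8, 0, 0, 0, 16

Derivation:
Slide right:
row 0: [0, 64, 4, 32] -> [0, 64, 4, 32]
row 1: [16, 32, 16, 32] -> [16, 32, 16, 32]
row 2: [8, 8, 4, 4] -> [0, 0, 16, 8]
row 3: [0, 0, 16, 0] -> [0, 0, 0, 16]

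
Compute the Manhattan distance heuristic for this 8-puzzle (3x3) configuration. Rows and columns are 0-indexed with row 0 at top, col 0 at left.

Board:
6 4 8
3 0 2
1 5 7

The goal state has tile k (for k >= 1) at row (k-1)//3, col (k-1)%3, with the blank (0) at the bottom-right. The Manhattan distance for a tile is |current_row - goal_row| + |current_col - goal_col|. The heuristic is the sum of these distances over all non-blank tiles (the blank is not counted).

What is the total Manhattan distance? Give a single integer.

Tile 6: (0,0)->(1,2) = 3
Tile 4: (0,1)->(1,0) = 2
Tile 8: (0,2)->(2,1) = 3
Tile 3: (1,0)->(0,2) = 3
Tile 2: (1,2)->(0,1) = 2
Tile 1: (2,0)->(0,0) = 2
Tile 5: (2,1)->(1,1) = 1
Tile 7: (2,2)->(2,0) = 2
Sum: 3 + 2 + 3 + 3 + 2 + 2 + 1 + 2 = 18

Answer: 18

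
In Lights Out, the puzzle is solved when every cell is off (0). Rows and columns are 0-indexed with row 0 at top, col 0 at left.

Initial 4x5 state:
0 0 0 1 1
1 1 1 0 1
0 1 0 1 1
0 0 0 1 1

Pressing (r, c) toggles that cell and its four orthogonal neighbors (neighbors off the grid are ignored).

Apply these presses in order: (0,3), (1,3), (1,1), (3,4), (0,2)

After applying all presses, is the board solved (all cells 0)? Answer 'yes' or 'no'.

Answer: yes

Derivation:
After press 1 at (0,3):
0 0 1 0 0
1 1 1 1 1
0 1 0 1 1
0 0 0 1 1

After press 2 at (1,3):
0 0 1 1 0
1 1 0 0 0
0 1 0 0 1
0 0 0 1 1

After press 3 at (1,1):
0 1 1 1 0
0 0 1 0 0
0 0 0 0 1
0 0 0 1 1

After press 4 at (3,4):
0 1 1 1 0
0 0 1 0 0
0 0 0 0 0
0 0 0 0 0

After press 5 at (0,2):
0 0 0 0 0
0 0 0 0 0
0 0 0 0 0
0 0 0 0 0

Lights still on: 0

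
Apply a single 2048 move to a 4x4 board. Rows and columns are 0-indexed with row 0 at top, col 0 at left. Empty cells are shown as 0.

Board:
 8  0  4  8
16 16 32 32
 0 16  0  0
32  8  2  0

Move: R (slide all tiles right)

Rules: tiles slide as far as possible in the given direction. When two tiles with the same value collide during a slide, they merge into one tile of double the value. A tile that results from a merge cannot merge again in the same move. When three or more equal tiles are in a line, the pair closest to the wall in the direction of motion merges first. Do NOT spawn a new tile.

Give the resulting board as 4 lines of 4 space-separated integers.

Answer:  0  8  4  8
 0  0 32 64
 0  0  0 16
 0 32  8  2

Derivation:
Slide right:
row 0: [8, 0, 4, 8] -> [0, 8, 4, 8]
row 1: [16, 16, 32, 32] -> [0, 0, 32, 64]
row 2: [0, 16, 0, 0] -> [0, 0, 0, 16]
row 3: [32, 8, 2, 0] -> [0, 32, 8, 2]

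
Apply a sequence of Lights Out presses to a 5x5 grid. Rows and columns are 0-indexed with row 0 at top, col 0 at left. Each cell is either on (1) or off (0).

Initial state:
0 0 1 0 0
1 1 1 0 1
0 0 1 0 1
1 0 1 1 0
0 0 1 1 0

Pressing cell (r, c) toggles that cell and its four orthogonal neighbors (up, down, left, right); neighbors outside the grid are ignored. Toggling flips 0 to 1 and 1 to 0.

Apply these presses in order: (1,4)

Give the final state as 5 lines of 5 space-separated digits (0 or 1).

After press 1 at (1,4):
0 0 1 0 1
1 1 1 1 0
0 0 1 0 0
1 0 1 1 0
0 0 1 1 0

Answer: 0 0 1 0 1
1 1 1 1 0
0 0 1 0 0
1 0 1 1 0
0 0 1 1 0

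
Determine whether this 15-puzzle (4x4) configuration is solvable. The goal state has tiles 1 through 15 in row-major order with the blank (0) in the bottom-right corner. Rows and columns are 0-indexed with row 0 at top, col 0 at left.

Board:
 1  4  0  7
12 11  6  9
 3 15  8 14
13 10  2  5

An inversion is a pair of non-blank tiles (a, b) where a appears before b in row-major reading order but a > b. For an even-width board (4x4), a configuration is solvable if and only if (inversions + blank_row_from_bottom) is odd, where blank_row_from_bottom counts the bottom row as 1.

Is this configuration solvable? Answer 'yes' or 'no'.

Answer: no

Derivation:
Inversions: 46
Blank is in row 0 (0-indexed from top), which is row 4 counting from the bottom (bottom = 1).
46 + 4 = 50, which is even, so the puzzle is not solvable.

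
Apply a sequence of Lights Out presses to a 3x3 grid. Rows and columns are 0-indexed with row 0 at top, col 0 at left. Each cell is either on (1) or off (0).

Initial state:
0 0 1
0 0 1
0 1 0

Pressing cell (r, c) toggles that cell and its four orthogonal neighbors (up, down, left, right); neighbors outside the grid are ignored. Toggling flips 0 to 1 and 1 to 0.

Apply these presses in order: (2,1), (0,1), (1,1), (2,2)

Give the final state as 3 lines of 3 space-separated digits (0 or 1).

Answer: 1 0 0
1 1 1
1 0 0

Derivation:
After press 1 at (2,1):
0 0 1
0 1 1
1 0 1

After press 2 at (0,1):
1 1 0
0 0 1
1 0 1

After press 3 at (1,1):
1 0 0
1 1 0
1 1 1

After press 4 at (2,2):
1 0 0
1 1 1
1 0 0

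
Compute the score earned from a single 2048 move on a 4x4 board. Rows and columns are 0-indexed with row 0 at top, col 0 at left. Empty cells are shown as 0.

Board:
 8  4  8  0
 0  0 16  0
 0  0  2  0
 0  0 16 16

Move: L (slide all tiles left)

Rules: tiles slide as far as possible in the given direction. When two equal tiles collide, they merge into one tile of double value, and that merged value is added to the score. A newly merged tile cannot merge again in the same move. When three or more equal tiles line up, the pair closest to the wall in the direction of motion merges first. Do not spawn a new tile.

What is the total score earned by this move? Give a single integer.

Answer: 32

Derivation:
Slide left:
row 0: [8, 4, 8, 0] -> [8, 4, 8, 0]  score +0 (running 0)
row 1: [0, 0, 16, 0] -> [16, 0, 0, 0]  score +0 (running 0)
row 2: [0, 0, 2, 0] -> [2, 0, 0, 0]  score +0 (running 0)
row 3: [0, 0, 16, 16] -> [32, 0, 0, 0]  score +32 (running 32)
Board after move:
 8  4  8  0
16  0  0  0
 2  0  0  0
32  0  0  0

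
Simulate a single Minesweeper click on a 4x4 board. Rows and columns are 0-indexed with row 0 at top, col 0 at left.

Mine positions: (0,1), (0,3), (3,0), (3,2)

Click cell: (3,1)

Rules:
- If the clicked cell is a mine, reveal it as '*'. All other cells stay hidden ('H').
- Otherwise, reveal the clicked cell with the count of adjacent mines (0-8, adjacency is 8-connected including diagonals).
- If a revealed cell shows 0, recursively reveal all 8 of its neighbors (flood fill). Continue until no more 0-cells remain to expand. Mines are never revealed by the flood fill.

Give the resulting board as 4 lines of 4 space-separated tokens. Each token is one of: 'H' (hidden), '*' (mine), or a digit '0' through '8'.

H H H H
H H H H
H H H H
H 2 H H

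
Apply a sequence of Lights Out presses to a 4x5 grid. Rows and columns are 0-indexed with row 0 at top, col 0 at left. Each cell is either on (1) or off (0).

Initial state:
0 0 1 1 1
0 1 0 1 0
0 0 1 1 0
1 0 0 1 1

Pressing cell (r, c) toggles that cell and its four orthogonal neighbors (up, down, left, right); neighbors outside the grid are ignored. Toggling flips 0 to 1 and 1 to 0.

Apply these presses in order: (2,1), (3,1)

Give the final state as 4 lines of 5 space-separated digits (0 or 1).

After press 1 at (2,1):
0 0 1 1 1
0 0 0 1 0
1 1 0 1 0
1 1 0 1 1

After press 2 at (3,1):
0 0 1 1 1
0 0 0 1 0
1 0 0 1 0
0 0 1 1 1

Answer: 0 0 1 1 1
0 0 0 1 0
1 0 0 1 0
0 0 1 1 1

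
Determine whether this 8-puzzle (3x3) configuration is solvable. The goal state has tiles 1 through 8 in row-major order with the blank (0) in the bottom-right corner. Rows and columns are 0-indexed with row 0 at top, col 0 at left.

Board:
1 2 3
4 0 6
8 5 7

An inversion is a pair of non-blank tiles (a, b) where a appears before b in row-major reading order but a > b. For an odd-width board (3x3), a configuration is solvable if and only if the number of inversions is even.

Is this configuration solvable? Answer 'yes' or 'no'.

Inversions (pairs i<j in row-major order where tile[i] > tile[j] > 0): 3
3 is odd, so the puzzle is not solvable.

Answer: no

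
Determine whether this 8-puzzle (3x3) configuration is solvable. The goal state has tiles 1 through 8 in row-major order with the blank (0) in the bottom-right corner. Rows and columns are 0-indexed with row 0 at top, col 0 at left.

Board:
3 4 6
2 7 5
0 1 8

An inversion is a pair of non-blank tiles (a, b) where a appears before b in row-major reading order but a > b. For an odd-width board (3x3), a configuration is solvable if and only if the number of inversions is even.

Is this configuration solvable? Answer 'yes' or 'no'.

Answer: no

Derivation:
Inversions (pairs i<j in row-major order where tile[i] > tile[j] > 0): 11
11 is odd, so the puzzle is not solvable.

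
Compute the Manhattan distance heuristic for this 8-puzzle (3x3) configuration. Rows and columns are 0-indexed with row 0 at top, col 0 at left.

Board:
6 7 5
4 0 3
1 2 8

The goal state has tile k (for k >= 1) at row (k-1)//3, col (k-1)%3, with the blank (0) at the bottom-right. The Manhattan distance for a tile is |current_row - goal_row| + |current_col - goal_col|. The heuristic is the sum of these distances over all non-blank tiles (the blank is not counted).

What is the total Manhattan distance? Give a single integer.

Tile 6: (0,0)->(1,2) = 3
Tile 7: (0,1)->(2,0) = 3
Tile 5: (0,2)->(1,1) = 2
Tile 4: (1,0)->(1,0) = 0
Tile 3: (1,2)->(0,2) = 1
Tile 1: (2,0)->(0,0) = 2
Tile 2: (2,1)->(0,1) = 2
Tile 8: (2,2)->(2,1) = 1
Sum: 3 + 3 + 2 + 0 + 1 + 2 + 2 + 1 = 14

Answer: 14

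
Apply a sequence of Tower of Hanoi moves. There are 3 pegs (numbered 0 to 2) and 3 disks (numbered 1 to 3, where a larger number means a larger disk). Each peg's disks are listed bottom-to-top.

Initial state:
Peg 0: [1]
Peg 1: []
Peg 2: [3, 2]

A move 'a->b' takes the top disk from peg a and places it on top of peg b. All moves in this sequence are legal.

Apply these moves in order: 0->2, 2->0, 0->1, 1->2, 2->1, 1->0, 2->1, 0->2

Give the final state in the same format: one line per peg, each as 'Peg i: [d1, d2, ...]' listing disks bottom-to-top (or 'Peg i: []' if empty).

After move 1 (0->2):
Peg 0: []
Peg 1: []
Peg 2: [3, 2, 1]

After move 2 (2->0):
Peg 0: [1]
Peg 1: []
Peg 2: [3, 2]

After move 3 (0->1):
Peg 0: []
Peg 1: [1]
Peg 2: [3, 2]

After move 4 (1->2):
Peg 0: []
Peg 1: []
Peg 2: [3, 2, 1]

After move 5 (2->1):
Peg 0: []
Peg 1: [1]
Peg 2: [3, 2]

After move 6 (1->0):
Peg 0: [1]
Peg 1: []
Peg 2: [3, 2]

After move 7 (2->1):
Peg 0: [1]
Peg 1: [2]
Peg 2: [3]

After move 8 (0->2):
Peg 0: []
Peg 1: [2]
Peg 2: [3, 1]

Answer: Peg 0: []
Peg 1: [2]
Peg 2: [3, 1]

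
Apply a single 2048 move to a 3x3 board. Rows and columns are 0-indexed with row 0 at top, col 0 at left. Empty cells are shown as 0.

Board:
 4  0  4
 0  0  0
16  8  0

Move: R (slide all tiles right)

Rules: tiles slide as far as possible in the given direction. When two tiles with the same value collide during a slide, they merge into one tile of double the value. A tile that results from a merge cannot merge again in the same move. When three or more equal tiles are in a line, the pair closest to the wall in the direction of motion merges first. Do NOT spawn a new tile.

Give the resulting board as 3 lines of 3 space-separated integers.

Slide right:
row 0: [4, 0, 4] -> [0, 0, 8]
row 1: [0, 0, 0] -> [0, 0, 0]
row 2: [16, 8, 0] -> [0, 16, 8]

Answer:  0  0  8
 0  0  0
 0 16  8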